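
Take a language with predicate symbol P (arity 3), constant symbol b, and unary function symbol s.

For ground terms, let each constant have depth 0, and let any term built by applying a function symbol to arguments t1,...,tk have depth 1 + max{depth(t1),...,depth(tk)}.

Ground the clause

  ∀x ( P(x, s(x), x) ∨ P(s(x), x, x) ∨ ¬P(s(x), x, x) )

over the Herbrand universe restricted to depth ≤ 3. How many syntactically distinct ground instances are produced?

4

Ground terms of depth ≤ 3:
  Write N_k for the number of ground terms of depth ≤ k. A term of depth ≤ k is either a constant or a function symbol applied to arguments of depth ≤ k−1, so N_k = 1 + N_{k-1}.
  N_0 = 1
  N_1 = 1 + 1 = 2
  N_2 = 1 + 2 = 3
  N_3 = 1 + 3 = 4
So there are 4 ground terms available for substitution.
The clause has 1 distinct variable (x), which appears in the body. In the free term algebra distinct substitutions yield syntactically distinct ground instances.
Number of ground instances = 4.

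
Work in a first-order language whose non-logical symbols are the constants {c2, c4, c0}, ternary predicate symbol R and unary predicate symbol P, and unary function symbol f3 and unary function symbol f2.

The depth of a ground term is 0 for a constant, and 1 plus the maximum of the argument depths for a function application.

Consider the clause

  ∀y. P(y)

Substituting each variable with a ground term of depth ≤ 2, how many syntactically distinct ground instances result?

Ground terms of depth ≤ 2:
  Let N_k = |{terms of depth ≤ k}|. Then N_0 = 3 and N_k = 3 + N_{k-1} + N_{k-1} for k ≥ 1 (one summand per function symbol, arity giving the exponent).
  N_0 = 3
  N_1 = 3 + 3 + 3 = 9
  N_2 = 3 + 9 + 9 = 21
So there are 21 ground terms available for substitution.
There is 1 variable to instantiate (y),  occurring in at least one literal, so different choices give different ground instances.
Number of ground instances = 21.

21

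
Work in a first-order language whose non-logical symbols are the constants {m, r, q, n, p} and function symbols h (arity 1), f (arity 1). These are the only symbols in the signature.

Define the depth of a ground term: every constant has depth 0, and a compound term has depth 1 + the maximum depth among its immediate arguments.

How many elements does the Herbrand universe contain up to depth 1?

15

Let N_k count ground terms of depth at most k. Each non-constant term of depth ≤ k is some function symbol applied to depth-≤(k−1) arguments, giving N_k = 5 + N_{k-1} + N_{k-1}.
N_0 = 5
N_1 = 5 + 5 + 5 = 15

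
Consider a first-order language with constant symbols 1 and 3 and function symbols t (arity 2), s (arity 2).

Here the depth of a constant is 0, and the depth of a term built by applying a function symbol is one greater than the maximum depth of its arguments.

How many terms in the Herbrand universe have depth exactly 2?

192

If N_k denotes the number of depth-≤k ground terms, the 2 constants give N_0 = 2, and each function symbol of arity r contributes N_{k-1}^r new terms at level k: N_k = 2 + N_{k-1}^2 + N_{k-1}^2.
N_0 = 2
N_1 = 2 + 2^2 + 2^2 = 10
N_2 = 2 + 10^2 + 10^2 = 202
Terms of depth exactly 2: N_2 − N_1 = 202 − 10 = 192.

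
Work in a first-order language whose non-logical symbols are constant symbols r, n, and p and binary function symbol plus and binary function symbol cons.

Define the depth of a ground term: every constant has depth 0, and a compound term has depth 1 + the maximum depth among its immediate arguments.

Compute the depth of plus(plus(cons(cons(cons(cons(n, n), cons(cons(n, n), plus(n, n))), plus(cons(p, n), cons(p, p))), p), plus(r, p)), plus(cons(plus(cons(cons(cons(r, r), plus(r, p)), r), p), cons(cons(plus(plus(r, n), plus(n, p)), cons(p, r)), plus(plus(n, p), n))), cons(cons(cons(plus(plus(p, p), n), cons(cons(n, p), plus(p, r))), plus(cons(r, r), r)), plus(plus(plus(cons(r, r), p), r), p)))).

depth(cons(n, n)) = 1 + max(0, 0) = 1
depth(plus(n, n)) = 1 + max(0, 0) = 1
depth(cons(cons(n, n), plus(n, n))) = 1 + max(1, 1) = 2
depth(cons(cons(n, n), cons(cons(n, n), plus(n, n)))) = 1 + max(1, 2) = 3
depth(cons(p, n)) = 1 + max(0, 0) = 1
depth(cons(p, p)) = 1 + max(0, 0) = 1
depth(plus(cons(p, n), cons(p, p))) = 1 + max(1, 1) = 2
depth(cons(cons(cons(n, n), cons(cons(n, n), plus(n, n))), plus(cons(p, n), cons(p, p)))) = 1 + max(3, 2) = 4
depth(cons(cons(cons(cons(n, n), cons(cons(n, n), plus(n, n))), plus(cons(p, n), cons(p, p))), p)) = 1 + max(4, 0) = 5
depth(plus(r, p)) = 1 + max(0, 0) = 1
depth(plus(cons(cons(cons(cons(n, n), cons(cons(n, n), plus(n, n))), plus(cons(p, n), cons(p, p))), p), plus(r, p))) = 1 + max(5, 1) = 6
depth(cons(r, r)) = 1 + max(0, 0) = 1
depth(cons(cons(r, r), plus(r, p))) = 1 + max(1, 1) = 2
depth(cons(cons(cons(r, r), plus(r, p)), r)) = 1 + max(2, 0) = 3
depth(plus(cons(cons(cons(r, r), plus(r, p)), r), p)) = 1 + max(3, 0) = 4
depth(plus(r, n)) = 1 + max(0, 0) = 1
depth(plus(n, p)) = 1 + max(0, 0) = 1
depth(plus(plus(r, n), plus(n, p))) = 1 + max(1, 1) = 2
depth(cons(p, r)) = 1 + max(0, 0) = 1
depth(cons(plus(plus(r, n), plus(n, p)), cons(p, r))) = 1 + max(2, 1) = 3
depth(plus(plus(n, p), n)) = 1 + max(1, 0) = 2
depth(cons(cons(plus(plus(r, n), plus(n, p)), cons(p, r)), plus(plus(n, p), n))) = 1 + max(3, 2) = 4
depth(cons(plus(cons(cons(cons(r, r), plus(r, p)), r), p), cons(cons(plus(plus(r, n), plus(n, p)), cons(p, r)), plus(plus(n, p), n)))) = 1 + max(4, 4) = 5
depth(plus(p, p)) = 1 + max(0, 0) = 1
depth(plus(plus(p, p), n)) = 1 + max(1, 0) = 2
depth(cons(n, p)) = 1 + max(0, 0) = 1
depth(plus(p, r)) = 1 + max(0, 0) = 1
depth(cons(cons(n, p), plus(p, r))) = 1 + max(1, 1) = 2
depth(cons(plus(plus(p, p), n), cons(cons(n, p), plus(p, r)))) = 1 + max(2, 2) = 3
depth(plus(cons(r, r), r)) = 1 + max(1, 0) = 2
depth(cons(cons(plus(plus(p, p), n), cons(cons(n, p), plus(p, r))), plus(cons(r, r), r))) = 1 + max(3, 2) = 4
depth(plus(cons(r, r), p)) = 1 + max(1, 0) = 2
depth(plus(plus(cons(r, r), p), r)) = 1 + max(2, 0) = 3
depth(plus(plus(plus(cons(r, r), p), r), p)) = 1 + max(3, 0) = 4
depth(cons(cons(cons(plus(plus(p, p), n), cons(cons(n, p), plus(p, r))), plus(cons(r, r), r)), plus(plus(plus(cons(r, r), p), r), p))) = 1 + max(4, 4) = 5
depth(plus(cons(plus(cons(cons(cons(r, r), plus(r, p)), r), p), cons(cons(plus(plus(r, n), plus(n, p)), cons(p, r)), plus(plus(n, p), n))), cons(cons(cons(plus(plus(p, p), n), cons(cons(n, p), plus(p, r))), plus(cons(r, r), r)), plus(plus(plus(cons(r, r), p), r), p)))) = 1 + max(5, 5) = 6
depth(plus(plus(cons(cons(cons(cons(n, n), cons(cons(n, n), plus(n, n))), plus(cons(p, n), cons(p, p))), p), plus(r, p)), plus(cons(plus(cons(cons(cons(r, r), plus(r, p)), r), p), cons(cons(plus(plus(r, n), plus(n, p)), cons(p, r)), plus(plus(n, p), n))), cons(cons(cons(plus(plus(p, p), n), cons(cons(n, p), plus(p, r))), plus(cons(r, r), r)), plus(plus(plus(cons(r, r), p), r), p))))) = 1 + max(6, 6) = 7

7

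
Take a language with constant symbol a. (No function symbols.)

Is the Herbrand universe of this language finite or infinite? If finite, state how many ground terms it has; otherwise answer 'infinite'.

1

There are no function symbols, so the only ground term is the single constant.
The Herbrand universe is {a}, finite with 1 element.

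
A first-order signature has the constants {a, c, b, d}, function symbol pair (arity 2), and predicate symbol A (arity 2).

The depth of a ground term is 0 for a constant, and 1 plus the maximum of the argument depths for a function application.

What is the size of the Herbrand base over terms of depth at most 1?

First count ground terms of depth ≤ 1.
If N_k denotes the number of depth-≤k ground terms, the 4 constants give N_0 = 4, and each function symbol of arity r contributes N_{k-1}^r new terms at level k: N_k = 4 + N_{k-1}^2.
N_0 = 4
N_1 = 4 + 4^2 = 20
So |H| = 20.
A ground atom is a predicate applied to a tuple of terms from H, so the count is the sum over predicates of |H|^arity:
  A: 20^2 = 400
Total ground atoms: 400.

400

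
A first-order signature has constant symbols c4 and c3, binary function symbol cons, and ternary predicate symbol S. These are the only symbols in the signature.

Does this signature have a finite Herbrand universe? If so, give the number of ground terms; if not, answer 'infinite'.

The signature has at least one function symbol (cons, arity 2) and at least one constant (c4).
Iterating cons gives infinitely many distinct ground terms: c4, cons(c4, c4), cons(cons(c4, c4), cons(c4, c4)), ...
So the Herbrand universe is infinite.

infinite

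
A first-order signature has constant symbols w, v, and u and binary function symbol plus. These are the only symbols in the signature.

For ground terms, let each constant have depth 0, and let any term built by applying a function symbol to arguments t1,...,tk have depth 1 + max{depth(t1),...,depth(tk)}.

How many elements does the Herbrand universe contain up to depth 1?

12

Let N_k = |{terms of depth ≤ k}|. Then N_0 = 3 and N_k = 3 + N_{k-1}^2 for k ≥ 1 (one summand per function symbol, arity giving the exponent).
N_0 = 3
N_1 = 3 + 3^2 = 12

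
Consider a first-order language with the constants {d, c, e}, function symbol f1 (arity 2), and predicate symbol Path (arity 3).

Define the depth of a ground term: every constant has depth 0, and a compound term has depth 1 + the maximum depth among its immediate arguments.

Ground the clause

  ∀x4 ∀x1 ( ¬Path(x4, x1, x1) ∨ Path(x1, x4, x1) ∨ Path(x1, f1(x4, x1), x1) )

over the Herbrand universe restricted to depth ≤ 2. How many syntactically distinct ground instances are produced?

21609

Ground terms of depth ≤ 2:
  Count level by level. With function symbols f1/2, the terms of depth ≤ k are the 3 constants together with each function applied to depth-≤(k−1) tuples, so N_k = 3 + N_{k-1}^2.
  N_0 = 3
  N_1 = 3 + 3^2 = 12
  N_2 = 3 + 12^2 = 147
So there are 147 ground terms available for substitution.
The clause has 2 distinct variables (x4, x1), each appearing in the body. In the free term algebra distinct substitutions yield syntactically distinct ground instances.
Number of ground instances = 147^2 = 21609.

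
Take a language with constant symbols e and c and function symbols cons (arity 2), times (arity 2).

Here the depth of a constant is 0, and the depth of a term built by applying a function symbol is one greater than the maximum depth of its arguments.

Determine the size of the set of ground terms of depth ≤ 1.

Let N_k count ground terms of depth at most k. Each non-constant term of depth ≤ k is some function symbol applied to depth-≤(k−1) arguments, giving N_k = 2 + N_{k-1}^2 + N_{k-1}^2.
N_0 = 2
N_1 = 2 + 2^2 + 2^2 = 10

10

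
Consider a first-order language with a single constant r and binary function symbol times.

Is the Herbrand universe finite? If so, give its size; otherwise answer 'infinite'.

The signature has at least one function symbol (times, arity 2) and at least one constant (r).
Iterating times gives infinitely many distinct ground terms: r, times(r, r), times(times(r, r), times(r, r)), ...
So the Herbrand universe is infinite.

infinite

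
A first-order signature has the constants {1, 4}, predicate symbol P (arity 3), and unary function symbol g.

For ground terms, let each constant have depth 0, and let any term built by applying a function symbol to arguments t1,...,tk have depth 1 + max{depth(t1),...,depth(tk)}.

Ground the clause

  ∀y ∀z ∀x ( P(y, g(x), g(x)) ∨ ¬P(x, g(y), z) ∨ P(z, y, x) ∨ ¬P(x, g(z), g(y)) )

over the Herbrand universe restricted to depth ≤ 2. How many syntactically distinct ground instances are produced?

Ground terms of depth ≤ 2:
  Let N_k count ground terms of depth at most k. Each non-constant term of depth ≤ k is some function symbol applied to depth-≤(k−1) arguments, giving N_k = 2 + N_{k-1}.
  N_0 = 2
  N_1 = 2 + 2 = 4
  N_2 = 2 + 4 = 6
So there are 6 ground terms available for substitution.
The body mentions every one of the 3 quantified variables; since ground terms form a free algebra, no two substitutions collapse to the same formula.
Number of ground instances = 6^3 = 216.

216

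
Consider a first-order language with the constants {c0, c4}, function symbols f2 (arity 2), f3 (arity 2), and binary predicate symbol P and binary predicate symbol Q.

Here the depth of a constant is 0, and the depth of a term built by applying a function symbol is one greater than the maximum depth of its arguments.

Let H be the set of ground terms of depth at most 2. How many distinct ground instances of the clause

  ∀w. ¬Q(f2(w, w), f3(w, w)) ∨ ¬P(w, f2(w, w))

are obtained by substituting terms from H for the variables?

202

Ground terms of depth ≤ 2:
  Write N_k for the number of ground terms of depth ≤ k. A term of depth ≤ k is either a constant or a function symbol applied to arguments of depth ≤ k−1, so N_k = 2 + N_{k-1}^2 + N_{k-1}^2.
  N_0 = 2
  N_1 = 2 + 2^2 + 2^2 = 10
  N_2 = 2 + 10^2 + 10^2 = 202
So there are 202 ground terms available for substitution.
The clause has 1 distinct variable (w), which appears in the body. In the free term algebra distinct substitutions yield syntactically distinct ground instances.
Number of ground instances = 202.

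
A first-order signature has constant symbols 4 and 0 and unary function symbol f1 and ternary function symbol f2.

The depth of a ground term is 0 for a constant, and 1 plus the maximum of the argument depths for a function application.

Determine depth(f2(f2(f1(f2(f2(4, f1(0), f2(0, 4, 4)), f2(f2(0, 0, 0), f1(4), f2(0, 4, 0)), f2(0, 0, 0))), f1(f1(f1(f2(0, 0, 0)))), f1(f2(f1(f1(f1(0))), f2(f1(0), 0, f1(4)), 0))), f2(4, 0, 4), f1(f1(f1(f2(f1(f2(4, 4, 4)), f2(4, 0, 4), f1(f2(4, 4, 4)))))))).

depth(f1(0)) = 1 + depth(0) = 1 + 0 = 1
depth(f2(0, 4, 4)) = 1 + max(0, 0, 0) = 1
depth(f2(4, f1(0), f2(0, 4, 4))) = 1 + max(0, 1, 1) = 2
depth(f2(0, 0, 0)) = 1 + max(0, 0, 0) = 1
depth(f1(4)) = 1 + depth(4) = 1 + 0 = 1
depth(f2(0, 4, 0)) = 1 + max(0, 0, 0) = 1
depth(f2(f2(0, 0, 0), f1(4), f2(0, 4, 0))) = 1 + max(1, 1, 1) = 2
depth(f2(f2(4, f1(0), f2(0, 4, 4)), f2(f2(0, 0, 0), f1(4), f2(0, 4, 0)), f2(0, 0, 0))) = 1 + max(2, 2, 1) = 3
depth(f1(f2(f2(4, f1(0), f2(0, 4, 4)), f2(f2(0, 0, 0), f1(4), f2(0, 4, 0)), f2(0, 0, 0)))) = 1 + depth(f2(f2(4, f1(0), f2(0, 4, 4)), f2(f2(0, 0, 0), f1(4), f2(0, 4, 0)), f2(0, 0, 0))) = 1 + 3 = 4
depth(f1(f2(0, 0, 0))) = 1 + depth(f2(0, 0, 0)) = 1 + 1 = 2
depth(f1(f1(f2(0, 0, 0)))) = 1 + depth(f1(f2(0, 0, 0))) = 1 + 2 = 3
depth(f1(f1(f1(f2(0, 0, 0))))) = 1 + depth(f1(f1(f2(0, 0, 0)))) = 1 + 3 = 4
depth(f1(f1(0))) = 1 + depth(f1(0)) = 1 + 1 = 2
depth(f1(f1(f1(0)))) = 1 + depth(f1(f1(0))) = 1 + 2 = 3
depth(f2(f1(0), 0, f1(4))) = 1 + max(1, 0, 1) = 2
depth(f2(f1(f1(f1(0))), f2(f1(0), 0, f1(4)), 0)) = 1 + max(3, 2, 0) = 4
depth(f1(f2(f1(f1(f1(0))), f2(f1(0), 0, f1(4)), 0))) = 1 + depth(f2(f1(f1(f1(0))), f2(f1(0), 0, f1(4)), 0)) = 1 + 4 = 5
depth(f2(f1(f2(f2(4, f1(0), f2(0, 4, 4)), f2(f2(0, 0, 0), f1(4), f2(0, 4, 0)), f2(0, 0, 0))), f1(f1(f1(f2(0, 0, 0)))), f1(f2(f1(f1(f1(0))), f2(f1(0), 0, f1(4)), 0)))) = 1 + max(4, 4, 5) = 6
depth(f2(4, 0, 4)) = 1 + max(0, 0, 0) = 1
depth(f2(4, 4, 4)) = 1 + max(0, 0, 0) = 1
depth(f1(f2(4, 4, 4))) = 1 + depth(f2(4, 4, 4)) = 1 + 1 = 2
depth(f2(f1(f2(4, 4, 4)), f2(4, 0, 4), f1(f2(4, 4, 4)))) = 1 + max(2, 1, 2) = 3
depth(f1(f2(f1(f2(4, 4, 4)), f2(4, 0, 4), f1(f2(4, 4, 4))))) = 1 + depth(f2(f1(f2(4, 4, 4)), f2(4, 0, 4), f1(f2(4, 4, 4)))) = 1 + 3 = 4
depth(f1(f1(f2(f1(f2(4, 4, 4)), f2(4, 0, 4), f1(f2(4, 4, 4)))))) = 1 + depth(f1(f2(f1(f2(4, 4, 4)), f2(4, 0, 4), f1(f2(4, 4, 4))))) = 1 + 4 = 5
depth(f1(f1(f1(f2(f1(f2(4, 4, 4)), f2(4, 0, 4), f1(f2(4, 4, 4))))))) = 1 + depth(f1(f1(f2(f1(f2(4, 4, 4)), f2(4, 0, 4), f1(f2(4, 4, 4)))))) = 1 + 5 = 6
depth(f2(f2(f1(f2(f2(4, f1(0), f2(0, 4, 4)), f2(f2(0, 0, 0), f1(4), f2(0, 4, 0)), f2(0, 0, 0))), f1(f1(f1(f2(0, 0, 0)))), f1(f2(f1(f1(f1(0))), f2(f1(0), 0, f1(4)), 0))), f2(4, 0, 4), f1(f1(f1(f2(f1(f2(4, 4, 4)), f2(4, 0, 4), f1(f2(4, 4, 4)))))))) = 1 + max(6, 1, 6) = 7

7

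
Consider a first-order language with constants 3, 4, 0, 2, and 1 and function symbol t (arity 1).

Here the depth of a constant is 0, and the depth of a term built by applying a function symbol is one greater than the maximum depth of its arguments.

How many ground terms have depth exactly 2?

Let N_k = |{terms of depth ≤ k}|. Then N_0 = 5 and N_k = 5 + N_{k-1} for k ≥ 1 (one summand per function symbol, arity giving the exponent).
N_0 = 5
N_1 = 5 + 5 = 10
N_2 = 5 + 10 = 15
Terms of depth exactly 2: N_2 − N_1 = 15 − 10 = 5.

5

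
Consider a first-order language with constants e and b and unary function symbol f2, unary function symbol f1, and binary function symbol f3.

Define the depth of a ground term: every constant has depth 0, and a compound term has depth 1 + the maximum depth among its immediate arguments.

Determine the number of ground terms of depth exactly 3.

15008

Write N_k for the number of ground terms of depth ≤ k. A term of depth ≤ k is either a constant or a function symbol applied to arguments of depth ≤ k−1, so N_k = 2 + N_{k-1} + N_{k-1} + N_{k-1}^2.
N_0 = 2
N_1 = 2 + 2 + 2 + 2^2 = 10
N_2 = 2 + 10 + 10 + 10^2 = 122
N_3 = 2 + 122 + 122 + 122^2 = 15130
Terms of depth exactly 3: N_3 − N_2 = 15130 − 122 = 15008.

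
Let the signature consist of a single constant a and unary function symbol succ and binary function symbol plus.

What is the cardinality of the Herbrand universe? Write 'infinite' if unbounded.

The signature has at least one function symbol (succ, arity 1) and at least one constant (a).
Iterating succ gives infinitely many distinct ground terms: a, succ(a), succ(succ(a)), ...
So the Herbrand universe is infinite.

infinite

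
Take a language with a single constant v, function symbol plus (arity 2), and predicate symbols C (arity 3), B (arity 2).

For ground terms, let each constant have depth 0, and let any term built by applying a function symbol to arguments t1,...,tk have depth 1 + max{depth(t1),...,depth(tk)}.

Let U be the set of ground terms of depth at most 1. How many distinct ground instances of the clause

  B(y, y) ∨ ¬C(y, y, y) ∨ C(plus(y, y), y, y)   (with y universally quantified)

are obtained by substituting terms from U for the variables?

Ground terms of depth ≤ 1:
  Count level by level. With function symbols plus/2, the terms of depth ≤ k are the 1 constant together with each function applied to depth-≤(k−1) tuples, so N_k = 1 + N_{k-1}^2.
  N_0 = 1
  N_1 = 1 + 1^2 = 2
  Explicitly: v, plus(v, v).
So there are 2 ground terms available for substitution.
The clause has 1 distinct variable (y), which appears in the body. In the free term algebra distinct substitutions yield syntactically distinct ground instances.
Number of ground instances = 2.

2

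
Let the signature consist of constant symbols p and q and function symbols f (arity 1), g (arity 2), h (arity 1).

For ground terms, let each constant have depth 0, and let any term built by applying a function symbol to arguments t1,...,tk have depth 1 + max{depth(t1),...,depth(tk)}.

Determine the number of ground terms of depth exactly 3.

15008

Write N_k for the number of ground terms of depth ≤ k. A term of depth ≤ k is either a constant or a function symbol applied to arguments of depth ≤ k−1, so N_k = 2 + N_{k-1} + N_{k-1}^2 + N_{k-1}.
N_0 = 2
N_1 = 2 + 2 + 2^2 + 2 = 10
N_2 = 2 + 10 + 10^2 + 10 = 122
N_3 = 2 + 122 + 122^2 + 122 = 15130
Terms of depth exactly 3: N_3 − N_2 = 15130 − 122 = 15008.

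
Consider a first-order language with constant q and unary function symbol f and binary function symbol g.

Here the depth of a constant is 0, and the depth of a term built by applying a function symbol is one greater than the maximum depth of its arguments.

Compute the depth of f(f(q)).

2

depth(f(q)) = 1 + depth(q) = 1 + 0 = 1
depth(f(f(q))) = 1 + depth(f(q)) = 1 + 1 = 2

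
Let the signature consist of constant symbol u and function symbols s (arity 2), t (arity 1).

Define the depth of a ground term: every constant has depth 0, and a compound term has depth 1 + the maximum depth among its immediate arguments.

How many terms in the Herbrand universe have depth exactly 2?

10

Write N_k for the number of ground terms of depth ≤ k. A term of depth ≤ k is either a constant or a function symbol applied to arguments of depth ≤ k−1, so N_k = 1 + N_{k-1}^2 + N_{k-1}.
N_0 = 1
N_1 = 1 + 1^2 + 1 = 3
N_2 = 1 + 3^2 + 3 = 13
Terms of depth exactly 2: N_2 − N_1 = 13 − 3 = 10.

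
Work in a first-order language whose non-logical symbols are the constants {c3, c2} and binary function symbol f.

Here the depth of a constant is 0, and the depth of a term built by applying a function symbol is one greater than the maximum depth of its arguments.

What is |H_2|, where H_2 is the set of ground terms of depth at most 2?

38

Count level by level. With function symbols f/2, the terms of depth ≤ k are the 2 constants together with each function applied to depth-≤(k−1) tuples, so N_k = 2 + N_{k-1}^2.
N_0 = 2
N_1 = 2 + 2^2 = 6
N_2 = 2 + 6^2 = 38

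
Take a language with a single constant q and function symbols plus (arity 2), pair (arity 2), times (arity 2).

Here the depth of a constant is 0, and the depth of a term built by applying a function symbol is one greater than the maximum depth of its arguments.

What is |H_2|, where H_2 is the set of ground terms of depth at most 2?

49

Count level by level. With function symbols plus/2, pair/2, times/2, the terms of depth ≤ k are the 1 constant together with each function applied to depth-≤(k−1) tuples, so N_k = 1 + N_{k-1}^2 + N_{k-1}^2 + N_{k-1}^2.
N_0 = 1
N_1 = 1 + 1^2 + 1^2 + 1^2 = 4
N_2 = 1 + 4^2 + 4^2 + 4^2 = 49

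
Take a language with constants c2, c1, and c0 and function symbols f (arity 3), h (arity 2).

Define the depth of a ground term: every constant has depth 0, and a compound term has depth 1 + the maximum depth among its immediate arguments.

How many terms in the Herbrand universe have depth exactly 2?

Let N_k count ground terms of depth at most k. Each non-constant term of depth ≤ k is some function symbol applied to depth-≤(k−1) arguments, giving N_k = 3 + N_{k-1}^3 + N_{k-1}^2.
N_0 = 3
N_1 = 3 + 3^3 + 3^2 = 39
N_2 = 3 + 39^3 + 39^2 = 60843
Terms of depth exactly 2: N_2 − N_1 = 60843 − 39 = 60804.

60804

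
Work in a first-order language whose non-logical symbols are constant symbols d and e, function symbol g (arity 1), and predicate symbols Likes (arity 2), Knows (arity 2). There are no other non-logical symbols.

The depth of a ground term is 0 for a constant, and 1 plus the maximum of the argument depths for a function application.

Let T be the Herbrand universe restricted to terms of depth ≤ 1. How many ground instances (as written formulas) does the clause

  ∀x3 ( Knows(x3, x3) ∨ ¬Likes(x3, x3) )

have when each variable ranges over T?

4

Ground terms of depth ≤ 1:
  Let N_k = |{terms of depth ≤ k}|. Then N_0 = 2 and N_k = 2 + N_{k-1} for k ≥ 1 (one summand per function symbol, arity giving the exponent).
  N_0 = 2
  N_1 = 2 + 2 = 4
  Explicitly: d, e, g(d), g(e).
So there are 4 ground terms available for substitution.
The clause has 1 distinct variable (x3), which appears in the body. In the free term algebra distinct substitutions yield syntactically distinct ground instances.
Number of ground instances = 4.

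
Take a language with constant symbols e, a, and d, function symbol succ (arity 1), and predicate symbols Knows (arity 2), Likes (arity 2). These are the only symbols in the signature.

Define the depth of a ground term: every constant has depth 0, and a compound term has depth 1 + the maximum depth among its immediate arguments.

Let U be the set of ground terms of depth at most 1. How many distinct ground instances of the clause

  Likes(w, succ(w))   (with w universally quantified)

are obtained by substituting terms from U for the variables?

6

Ground terms of depth ≤ 1:
  Let N_k = |{terms of depth ≤ k}|. Then N_0 = 3 and N_k = 3 + N_{k-1} for k ≥ 1 (one summand per function symbol, arity giving the exponent).
  N_0 = 3
  N_1 = 3 + 3 = 6
  Explicitly: e, a, d, succ(e), succ(a), succ(d).
So there are 6 ground terms available for substitution.
There is 1 variable to instantiate (w),  occurring in at least one literal, so different choices give different ground instances.
Number of ground instances = 6.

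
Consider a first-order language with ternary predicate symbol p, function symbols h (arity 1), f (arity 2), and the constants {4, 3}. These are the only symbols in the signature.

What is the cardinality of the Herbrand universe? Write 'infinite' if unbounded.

The signature has at least one function symbol (h, arity 1) and at least one constant (4).
Iterating h gives infinitely many distinct ground terms: 4, h(4), h(h(4)), ...
So the Herbrand universe is infinite.

infinite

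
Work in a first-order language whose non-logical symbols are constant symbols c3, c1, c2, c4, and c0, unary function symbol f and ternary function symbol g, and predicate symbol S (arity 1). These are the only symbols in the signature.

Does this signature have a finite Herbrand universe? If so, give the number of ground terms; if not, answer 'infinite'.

infinite

The signature has at least one function symbol (f, arity 1) and at least one constant (c3).
Iterating f gives infinitely many distinct ground terms: c3, f(c3), f(f(c3)), ...
So the Herbrand universe is infinite.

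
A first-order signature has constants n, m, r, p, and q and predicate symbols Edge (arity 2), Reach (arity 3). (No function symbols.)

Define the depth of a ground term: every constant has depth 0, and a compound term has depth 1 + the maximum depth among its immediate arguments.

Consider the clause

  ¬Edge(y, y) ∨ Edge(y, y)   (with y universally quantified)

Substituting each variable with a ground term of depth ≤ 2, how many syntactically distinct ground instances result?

Ground terms of depth ≤ 2:
  With no function symbols every ground term is a constant, so there are exactly 5 ground terms at every depth bound.
  N_0 = 5
  N_1 = 5
  N_2 = 5
  Explicitly: n, m, r, p, q.
So there are 5 ground terms available for substitution.
The body mentions the single quantified variable y; since ground terms form a free algebra, no two substitutions collapse to the same formula.
Number of ground instances = 5.

5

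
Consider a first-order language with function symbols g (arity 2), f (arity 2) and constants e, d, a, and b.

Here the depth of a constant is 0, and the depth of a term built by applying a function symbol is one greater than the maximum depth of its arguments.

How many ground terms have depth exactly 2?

2560

Write N_k for the number of ground terms of depth ≤ k. A term of depth ≤ k is either a constant or a function symbol applied to arguments of depth ≤ k−1, so N_k = 4 + N_{k-1}^2 + N_{k-1}^2.
N_0 = 4
N_1 = 4 + 4^2 + 4^2 = 36
N_2 = 4 + 36^2 + 36^2 = 2596
Terms of depth exactly 2: N_2 − N_1 = 2596 − 36 = 2560.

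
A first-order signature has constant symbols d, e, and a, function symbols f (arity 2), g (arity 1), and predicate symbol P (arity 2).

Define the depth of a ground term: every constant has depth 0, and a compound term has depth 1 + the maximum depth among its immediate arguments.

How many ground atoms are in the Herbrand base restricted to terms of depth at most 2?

59049

First count ground terms of depth ≤ 2.
Let N_k = |{terms of depth ≤ k}|. Then N_0 = 3 and N_k = 3 + N_{k-1}^2 + N_{k-1} for k ≥ 1 (one summand per function symbol, arity giving the exponent).
N_0 = 3
N_1 = 3 + 3^2 + 3 = 15
N_2 = 3 + 15^2 + 15 = 243
So |H| = 243.
A ground atom is a predicate applied to a tuple of terms from H, so the count is the sum over predicates of |H|^arity:
  P: 243^2 = 59049
Total ground atoms: 59049.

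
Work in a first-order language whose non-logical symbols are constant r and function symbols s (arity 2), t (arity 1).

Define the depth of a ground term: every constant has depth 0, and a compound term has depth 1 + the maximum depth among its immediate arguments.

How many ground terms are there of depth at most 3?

183

Let N_k = |{terms of depth ≤ k}|. Then N_0 = 1 and N_k = 1 + N_{k-1}^2 + N_{k-1} for k ≥ 1 (one summand per function symbol, arity giving the exponent).
N_0 = 1
N_1 = 1 + 1^2 + 1 = 3
N_2 = 1 + 3^2 + 3 = 13
N_3 = 1 + 13^2 + 13 = 183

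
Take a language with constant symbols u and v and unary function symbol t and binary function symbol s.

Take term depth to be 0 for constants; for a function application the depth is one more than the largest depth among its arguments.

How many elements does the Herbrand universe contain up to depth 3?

Count level by level. With function symbols t/1, s/2, the terms of depth ≤ k are the 2 constants together with each function applied to depth-≤(k−1) tuples, so N_k = 2 + N_{k-1} + N_{k-1}^2.
N_0 = 2
N_1 = 2 + 2 + 2^2 = 8
N_2 = 2 + 8 + 8^2 = 74
N_3 = 2 + 74 + 74^2 = 5552

5552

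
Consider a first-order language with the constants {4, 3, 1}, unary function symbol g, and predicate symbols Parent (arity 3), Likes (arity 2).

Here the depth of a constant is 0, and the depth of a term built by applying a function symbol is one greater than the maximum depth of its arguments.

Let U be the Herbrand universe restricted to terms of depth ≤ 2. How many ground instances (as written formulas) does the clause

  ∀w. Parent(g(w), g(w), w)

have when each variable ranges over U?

Ground terms of depth ≤ 2:
  Write N_k for the number of ground terms of depth ≤ k. A term of depth ≤ k is either a constant or a function symbol applied to arguments of depth ≤ k−1, so N_k = 3 + N_{k-1}.
  N_0 = 3
  N_1 = 3 + 3 = 6
  N_2 = 3 + 6 = 9
So there are 9 ground terms available for substitution.
There is 1 variable to instantiate (w),  occurring in at least one literal, so different choices give different ground instances.
Number of ground instances = 9.

9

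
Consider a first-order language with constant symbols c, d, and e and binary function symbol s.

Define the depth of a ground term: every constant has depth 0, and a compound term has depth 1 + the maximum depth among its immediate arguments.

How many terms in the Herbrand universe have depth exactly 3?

Let N_k count ground terms of depth at most k. Each non-constant term of depth ≤ k is some function symbol applied to depth-≤(k−1) arguments, giving N_k = 3 + N_{k-1}^2.
N_0 = 3
N_1 = 3 + 3^2 = 12
N_2 = 3 + 12^2 = 147
N_3 = 3 + 147^2 = 21612
Terms of depth exactly 3: N_3 − N_2 = 21612 − 147 = 21465.

21465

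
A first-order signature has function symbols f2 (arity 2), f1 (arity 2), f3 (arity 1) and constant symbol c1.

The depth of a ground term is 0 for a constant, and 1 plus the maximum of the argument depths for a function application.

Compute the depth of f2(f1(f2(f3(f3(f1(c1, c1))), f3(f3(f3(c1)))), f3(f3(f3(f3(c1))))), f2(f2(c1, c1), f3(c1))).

depth(f1(c1, c1)) = 1 + max(0, 0) = 1
depth(f3(f1(c1, c1))) = 1 + depth(f1(c1, c1)) = 1 + 1 = 2
depth(f3(f3(f1(c1, c1)))) = 1 + depth(f3(f1(c1, c1))) = 1 + 2 = 3
depth(f3(c1)) = 1 + depth(c1) = 1 + 0 = 1
depth(f3(f3(c1))) = 1 + depth(f3(c1)) = 1 + 1 = 2
depth(f3(f3(f3(c1)))) = 1 + depth(f3(f3(c1))) = 1 + 2 = 3
depth(f2(f3(f3(f1(c1, c1))), f3(f3(f3(c1))))) = 1 + max(3, 3) = 4
depth(f3(f3(f3(f3(c1))))) = 1 + depth(f3(f3(f3(c1)))) = 1 + 3 = 4
depth(f1(f2(f3(f3(f1(c1, c1))), f3(f3(f3(c1)))), f3(f3(f3(f3(c1)))))) = 1 + max(4, 4) = 5
depth(f2(c1, c1)) = 1 + max(0, 0) = 1
depth(f2(f2(c1, c1), f3(c1))) = 1 + max(1, 1) = 2
depth(f2(f1(f2(f3(f3(f1(c1, c1))), f3(f3(f3(c1)))), f3(f3(f3(f3(c1))))), f2(f2(c1, c1), f3(c1)))) = 1 + max(5, 2) = 6

6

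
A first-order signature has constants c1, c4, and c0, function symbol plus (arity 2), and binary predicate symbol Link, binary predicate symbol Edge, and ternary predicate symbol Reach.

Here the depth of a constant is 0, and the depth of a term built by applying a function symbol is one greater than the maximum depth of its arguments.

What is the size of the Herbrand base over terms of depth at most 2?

First count ground terms of depth ≤ 2.
Let N_k = |{terms of depth ≤ k}|. Then N_0 = 3 and N_k = 3 + N_{k-1}^2 for k ≥ 1 (one summand per function symbol, arity giving the exponent).
N_0 = 3
N_1 = 3 + 3^2 = 12
N_2 = 3 + 12^2 = 147
So |H| = 147.
For each predicate symbol, the number of ground atoms is |H| raised to its arity; summing:
  Link: 147^2 = 21609;  Edge: 147^2 = 21609;  Reach: 147^3 = 3176523
Total ground atoms: 21609 + 21609 + 3176523 = 3219741.

3219741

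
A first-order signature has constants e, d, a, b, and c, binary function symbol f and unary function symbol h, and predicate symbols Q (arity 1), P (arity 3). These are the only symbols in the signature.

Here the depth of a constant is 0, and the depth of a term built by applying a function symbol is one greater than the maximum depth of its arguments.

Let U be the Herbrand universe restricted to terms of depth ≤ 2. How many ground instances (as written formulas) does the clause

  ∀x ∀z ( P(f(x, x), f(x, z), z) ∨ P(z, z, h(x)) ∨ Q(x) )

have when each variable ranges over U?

Ground terms of depth ≤ 2:
  Let N_k count ground terms of depth at most k. Each non-constant term of depth ≤ k is some function symbol applied to depth-≤(k−1) arguments, giving N_k = 5 + N_{k-1}^2 + N_{k-1}.
  N_0 = 5
  N_1 = 5 + 5^2 + 5 = 35
  N_2 = 5 + 35^2 + 35 = 1265
So there are 1265 ground terms available for substitution.
The body mentions every one of the 2 quantified variables; since ground terms form a free algebra, no two substitutions collapse to the same formula.
Number of ground instances = 1265^2 = 1600225.

1600225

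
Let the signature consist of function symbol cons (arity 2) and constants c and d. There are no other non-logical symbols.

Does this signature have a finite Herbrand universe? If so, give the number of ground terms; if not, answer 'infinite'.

infinite

The signature has at least one function symbol (cons, arity 2) and at least one constant (c).
Iterating cons gives infinitely many distinct ground terms: c, cons(c, c), cons(cons(c, c), cons(c, c)), ...
So the Herbrand universe is infinite.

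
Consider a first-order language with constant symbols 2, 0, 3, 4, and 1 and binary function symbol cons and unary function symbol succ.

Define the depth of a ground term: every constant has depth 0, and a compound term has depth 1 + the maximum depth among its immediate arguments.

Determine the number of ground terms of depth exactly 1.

Write N_k for the number of ground terms of depth ≤ k. A term of depth ≤ k is either a constant or a function symbol applied to arguments of depth ≤ k−1, so N_k = 5 + N_{k-1}^2 + N_{k-1}.
N_0 = 5
N_1 = 5 + 5^2 + 5 = 35
Terms of depth exactly 1: N_1 − N_0 = 35 − 5 = 30.

30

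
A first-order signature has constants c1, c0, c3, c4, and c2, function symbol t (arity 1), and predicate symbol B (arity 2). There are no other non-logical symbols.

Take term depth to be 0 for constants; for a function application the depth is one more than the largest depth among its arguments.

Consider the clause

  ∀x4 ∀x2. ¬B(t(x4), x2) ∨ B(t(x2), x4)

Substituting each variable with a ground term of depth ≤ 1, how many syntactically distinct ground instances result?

Ground terms of depth ≤ 1:
  Let N_k = |{terms of depth ≤ k}|. Then N_0 = 5 and N_k = 5 + N_{k-1} for k ≥ 1 (one summand per function symbol, arity giving the exponent).
  N_0 = 5
  N_1 = 5 + 5 = 10
  Explicitly: c1, c0, c3, c4, c2, t(c1), t(c0), t(c3), t(c4), t(c2).
So there are 10 ground terms available for substitution.
The clause has 2 distinct variables (x4, x2), each appearing in the body. In the free term algebra distinct substitutions yield syntactically distinct ground instances.
Number of ground instances = 10^2 = 100.

100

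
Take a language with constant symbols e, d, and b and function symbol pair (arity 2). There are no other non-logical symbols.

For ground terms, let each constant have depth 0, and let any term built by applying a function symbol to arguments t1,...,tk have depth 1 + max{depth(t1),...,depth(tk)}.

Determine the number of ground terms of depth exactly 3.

Count level by level. With function symbols pair/2, the terms of depth ≤ k are the 3 constants together with each function applied to depth-≤(k−1) tuples, so N_k = 3 + N_{k-1}^2.
N_0 = 3
N_1 = 3 + 3^2 = 12
N_2 = 3 + 12^2 = 147
N_3 = 3 + 147^2 = 21612
Terms of depth exactly 3: N_3 − N_2 = 21612 − 147 = 21465.

21465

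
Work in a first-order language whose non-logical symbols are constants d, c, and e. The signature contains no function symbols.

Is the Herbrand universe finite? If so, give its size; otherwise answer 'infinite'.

3

There are no function symbols, so every ground term is one of the 3 constants.
The Herbrand universe is {d, c, e}, which is finite with 3 elements.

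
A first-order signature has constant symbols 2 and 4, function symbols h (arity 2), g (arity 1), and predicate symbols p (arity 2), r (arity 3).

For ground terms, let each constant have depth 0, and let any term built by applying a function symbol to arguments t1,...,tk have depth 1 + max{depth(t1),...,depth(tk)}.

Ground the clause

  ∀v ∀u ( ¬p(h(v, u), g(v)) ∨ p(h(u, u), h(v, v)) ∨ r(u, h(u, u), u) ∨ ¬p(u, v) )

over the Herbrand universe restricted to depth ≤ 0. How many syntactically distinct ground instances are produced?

4

Ground terms of depth ≤ 0:
  Write N_k for the number of ground terms of depth ≤ k. A term of depth ≤ k is either a constant or a function symbol applied to arguments of depth ≤ k−1, so N_k = 2 + N_{k-1}^2 + N_{k-1}.
  N_0 = 2
So there are 2 ground terms available for substitution.
The body mentions every one of the 2 quantified variables; since ground terms form a free algebra, no two substitutions collapse to the same formula.
Number of ground instances = 2^2 = 4.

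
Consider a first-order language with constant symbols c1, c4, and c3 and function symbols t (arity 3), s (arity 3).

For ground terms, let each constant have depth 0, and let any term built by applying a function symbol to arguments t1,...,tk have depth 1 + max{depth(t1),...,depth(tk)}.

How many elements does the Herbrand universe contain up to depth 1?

Let N_k count ground terms of depth at most k. Each non-constant term of depth ≤ k is some function symbol applied to depth-≤(k−1) arguments, giving N_k = 3 + N_{k-1}^3 + N_{k-1}^3.
N_0 = 3
N_1 = 3 + 3^3 + 3^3 = 57

57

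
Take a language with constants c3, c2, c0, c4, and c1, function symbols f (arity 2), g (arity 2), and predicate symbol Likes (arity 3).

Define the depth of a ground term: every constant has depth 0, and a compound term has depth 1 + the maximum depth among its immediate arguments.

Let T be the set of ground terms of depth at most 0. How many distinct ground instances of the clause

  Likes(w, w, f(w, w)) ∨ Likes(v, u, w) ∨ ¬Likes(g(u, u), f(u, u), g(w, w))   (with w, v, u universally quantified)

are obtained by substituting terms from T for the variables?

Ground terms of depth ≤ 0:
  Let N_k count ground terms of depth at most k. Each non-constant term of depth ≤ k is some function symbol applied to depth-≤(k−1) arguments, giving N_k = 5 + N_{k-1}^2 + N_{k-1}^2.
  N_0 = 5
  Explicitly: c3, c2, c0, c4, c1.
So there are 5 ground terms available for substitution.
The body mentions every one of the 3 quantified variables; since ground terms form a free algebra, no two substitutions collapse to the same formula.
Number of ground instances = 5^3 = 125.

125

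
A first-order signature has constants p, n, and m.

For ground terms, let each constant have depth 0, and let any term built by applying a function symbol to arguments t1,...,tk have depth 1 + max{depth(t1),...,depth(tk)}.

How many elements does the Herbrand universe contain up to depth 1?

3

With no function symbols every ground term is a constant, so there are exactly 3 ground terms at every depth bound.
N_0 = 3
N_1 = 3
Explicitly: p, n, m.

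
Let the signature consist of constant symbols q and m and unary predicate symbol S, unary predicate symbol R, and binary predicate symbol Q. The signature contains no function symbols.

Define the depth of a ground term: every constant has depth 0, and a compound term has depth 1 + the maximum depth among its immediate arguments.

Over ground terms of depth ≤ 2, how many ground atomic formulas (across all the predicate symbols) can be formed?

First count ground terms of depth ≤ 2.
With no function symbols every ground term is a constant, so there are exactly 2 ground terms at every depth bound.
N_0 = 2
N_1 = 2
N_2 = 2
So |H| = 2.
For each predicate symbol, the number of ground atoms is |H| raised to its arity; summing:
  S: 2;  R: 2;  Q: 2^2 = 4
Total ground atoms: 2 + 2 + 4 = 8.

8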